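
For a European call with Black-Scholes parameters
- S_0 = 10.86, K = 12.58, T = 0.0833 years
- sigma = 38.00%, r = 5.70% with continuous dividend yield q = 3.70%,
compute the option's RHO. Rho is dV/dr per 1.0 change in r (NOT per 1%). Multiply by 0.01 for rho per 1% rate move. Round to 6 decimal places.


d1 = -1.2705007770; d2 = -1.3801753866
phi(d1) = 0.1779905811; exp(-qT) = 0.9969226448; exp(-rT) = 0.9952631544
N(d2) = 0.0837663252
Rho = K*T*exp(-rT)*N(d2) = 12.5800 * 0.0833 * 0.9952631544 * 0.0837663252 = 0.087364

Answer: Rho = 0.087364


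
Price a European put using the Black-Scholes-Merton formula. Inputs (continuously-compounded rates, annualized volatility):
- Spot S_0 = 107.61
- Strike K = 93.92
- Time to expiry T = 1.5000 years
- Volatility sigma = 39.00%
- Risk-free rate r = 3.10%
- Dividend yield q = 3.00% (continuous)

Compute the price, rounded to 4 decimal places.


d1 = (ln(S/K) + (r - q + 0.5*sigma^2) * T) / (sigma * sqrt(T)) = 0.52683965
d2 = d1 - sigma * sqrt(T) = 0.04918915
exp(-rT) = 0.95456456; exp(-qT) = 0.95599748
P = K * exp(-rT) * N(-d2) - S_0 * exp(-qT) * N(-d1)
N(-d1) = 0.29915247; N(-d2) = 0.48038428
P = 93.9200 * 0.95456456 * 0.48038428 - 107.6100 * 0.95599748 * 0.29915247 = 12.2925

Answer: Price = 12.2925


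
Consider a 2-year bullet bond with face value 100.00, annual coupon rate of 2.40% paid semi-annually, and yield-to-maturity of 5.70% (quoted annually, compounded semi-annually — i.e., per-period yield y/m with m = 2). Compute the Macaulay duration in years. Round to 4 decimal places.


Answer: Macaulay duration = 1.9634 years

Derivation:
Coupon per period c = face * coupon_rate / m = 1.200000
Periods per year m = 2; per-period yield y/m = 0.028500
Number of cashflows N = 4
Cashflows (t years, CF_t, discount factor 1/(1+y/m)^(m*t), PV):
  t = 0.5000: CF_t = 1.200000, DF = 0.972290, PV = 1.166748
  t = 1.0000: CF_t = 1.200000, DF = 0.945347, PV = 1.134417
  t = 1.5000: CF_t = 1.200000, DF = 0.919152, PV = 1.102982
  t = 2.0000: CF_t = 101.200000, DF = 0.893682, PV = 90.440578
Price P = sum_t PV_t = 93.844724
Macaulay numerator sum_t t * PV_t:
  t * PV_t at t = 0.5000: 0.583374
  t * PV_t at t = 1.0000: 1.134417
  t * PV_t at t = 1.5000: 1.654473
  t * PV_t at t = 2.0000: 180.881156
Macaulay duration D = (sum_t t * PV_t) / P = 184.253419 / 93.844724 = 1.963386


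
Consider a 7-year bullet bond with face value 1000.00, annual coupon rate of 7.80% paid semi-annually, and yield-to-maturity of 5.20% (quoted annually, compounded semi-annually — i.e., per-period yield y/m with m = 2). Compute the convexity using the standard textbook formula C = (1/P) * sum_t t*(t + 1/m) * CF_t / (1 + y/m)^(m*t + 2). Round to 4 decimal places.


Answer: Convexity = 37.1107

Derivation:
Coupon per period c = face * coupon_rate / m = 39.000000
Periods per year m = 2; per-period yield y/m = 0.026000
Number of cashflows N = 14
Cashflows (t years, CF_t, discount factor 1/(1+y/m)^(m*t), PV):
  t = 0.5000: CF_t = 39.000000, DF = 0.974659, PV = 38.011696
  t = 1.0000: CF_t = 39.000000, DF = 0.949960, PV = 37.048437
  t = 1.5000: CF_t = 39.000000, DF = 0.925887, PV = 36.109587
  t = 2.0000: CF_t = 39.000000, DF = 0.902424, PV = 35.194530
  t = 2.5000: CF_t = 39.000000, DF = 0.879555, PV = 34.302660
  t = 3.0000: CF_t = 39.000000, DF = 0.857266, PV = 33.433392
  t = 3.5000: CF_t = 39.000000, DF = 0.835542, PV = 32.586152
  t = 4.0000: CF_t = 39.000000, DF = 0.814369, PV = 31.760382
  t = 4.5000: CF_t = 39.000000, DF = 0.793732, PV = 30.955538
  t = 5.0000: CF_t = 39.000000, DF = 0.773618, PV = 30.171090
  t = 5.5000: CF_t = 39.000000, DF = 0.754013, PV = 29.406520
  t = 6.0000: CF_t = 39.000000, DF = 0.734906, PV = 28.661326
  t = 6.5000: CF_t = 39.000000, DF = 0.716282, PV = 27.935016
  t = 7.0000: CF_t = 1039.000000, DF = 0.698131, PV = 725.358153
Price P = sum_t PV_t = 1150.934479
Convexity numerator sum_t t*(t + 1/m) * CF_t / (1+y/m)^(m*t + 2):
  t = 0.5000: term = 18.054794
  t = 1.0000: term = 52.791794
  t = 1.5000: term = 102.907981
  t = 2.0000: term = 167.166961
  t = 2.5000: term = 244.396141
  t = 3.0000: term = 333.484014
  t = 3.5000: term = 433.377536
  t = 4.0000: term = 543.079619
  t = 4.5000: term = 661.646709
  t = 5.0000: term = 788.186463
  t = 5.5000: term = 921.855512
  t = 6.0000: term = 1061.857315
  t = 6.5000: term = 1207.440092
  t = 7.0000: term = 36175.711252
Convexity = (1/P) * sum = 42711.956181 / 1150.934479 = 37.110676


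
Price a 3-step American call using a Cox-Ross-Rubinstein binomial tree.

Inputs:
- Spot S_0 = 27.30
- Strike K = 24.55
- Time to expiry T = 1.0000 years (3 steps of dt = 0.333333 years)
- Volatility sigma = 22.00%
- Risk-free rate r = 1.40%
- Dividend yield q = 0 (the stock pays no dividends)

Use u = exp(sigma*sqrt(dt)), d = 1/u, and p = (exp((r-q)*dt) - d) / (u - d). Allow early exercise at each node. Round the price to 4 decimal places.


Answer: Price = V(0,0) = 4.0705

Derivation:
dt = T/N = 0.333333
u = exp(sigma*sqrt(dt)) = 1.135436; d = 1/u = 0.880719
p = (exp((r-q)*dt) - d) / (u - d) = 0.486652
Discount per step: exp(-r*dt) = 0.995344
Stock lattice S(k, i) with i counting down-moves:
  k=0: S(0,0) = 27.3000
  k=1: S(1,0) = 30.9974; S(1,1) = 24.0436
  k=2: S(2,0) = 35.1956; S(2,1) = 27.3000; S(2,2) = 21.1757
  k=3: S(3,0) = 39.9624; S(3,1) = 30.9974; S(3,2) = 24.0436; S(3,3) = 18.6498
Terminal payoffs V(N, i) = max(S_T - K, 0):
  V(3,0) = 15.412355; V(3,1) = 6.447413; V(3,2) = 0.000000; V(3,3) = 0.000000
Backward induction: V(k, i) = exp(-r*dt) * [p * V(k+1, i) + (1-p) * V(k+1, i+1)]; then take max(V_cont, immediate exercise) for American.
  V(2,0) = exp(-r*dt) * [p*15.412355 + (1-p)*6.447413] = 10.759891; exercise = 10.645591; V(2,0) = max -> 10.759891
  V(2,1) = exp(-r*dt) * [p*6.447413 + (1-p)*0.000000] = 3.123039; exercise = 2.750000; V(2,1) = max -> 3.123039
  V(2,2) = exp(-r*dt) * [p*0.000000 + (1-p)*0.000000] = 0.000000; exercise = 0.000000; V(2,2) = max -> 0.000000
  V(1,0) = exp(-r*dt) * [p*10.759891 + (1-p)*3.123039] = 6.807686; exercise = 6.447413; V(1,0) = max -> 6.807686
  V(1,1) = exp(-r*dt) * [p*3.123039 + (1-p)*0.000000] = 1.512758; exercise = 0.000000; V(1,1) = max -> 1.512758
  V(0,0) = exp(-r*dt) * [p*6.807686 + (1-p)*1.512758] = 4.070505; exercise = 2.750000; V(0,0) = max -> 4.070505


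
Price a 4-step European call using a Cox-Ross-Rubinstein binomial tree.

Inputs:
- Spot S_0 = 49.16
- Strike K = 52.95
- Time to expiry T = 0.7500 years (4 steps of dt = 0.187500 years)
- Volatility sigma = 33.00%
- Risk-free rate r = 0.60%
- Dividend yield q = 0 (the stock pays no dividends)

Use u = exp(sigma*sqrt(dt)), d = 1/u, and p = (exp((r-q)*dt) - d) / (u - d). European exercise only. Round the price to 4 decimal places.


dt = T/N = 0.187500
u = exp(sigma*sqrt(dt)) = 1.153608; d = 1/u = 0.866846
p = (exp((r-q)*dt) - d) / (u - d) = 0.468262
Discount per step: exp(-r*dt) = 0.998876
Stock lattice S(k, i) with i counting down-moves:
  k=0: S(0,0) = 49.1600
  k=1: S(1,0) = 56.7114; S(1,1) = 42.6141
  k=2: S(2,0) = 65.4227; S(2,1) = 49.1600; S(2,2) = 36.9399
  k=3: S(3,0) = 75.4721; S(3,1) = 56.7114; S(3,2) = 42.6141; S(3,3) = 32.0212
  k=4: S(4,0) = 87.0652; S(4,1) = 65.4227; S(4,2) = 49.1600; S(4,3) = 36.9399; S(4,4) = 27.7574
Terminal payoffs V(N, i) = max(S_T - K, 0):
  V(4,0) = 34.115182; V(4,1) = 12.472659; V(4,2) = 0.000000; V(4,3) = 0.000000; V(4,4) = 0.000000
Backward induction: V(k, i) = exp(-r*dt) * [p * V(k+1, i) + (1-p) * V(k+1, i+1)].
  V(3,0) = exp(-r*dt) * [p*34.115182 + (1-p)*12.472659] = 22.581621
  V(3,1) = exp(-r*dt) * [p*12.472659 + (1-p)*0.000000] = 5.833911
  V(3,2) = exp(-r*dt) * [p*0.000000 + (1-p)*0.000000] = 0.000000
  V(3,3) = exp(-r*dt) * [p*0.000000 + (1-p)*0.000000] = 0.000000
  V(2,0) = exp(-r*dt) * [p*22.581621 + (1-p)*5.833911] = 13.660857
  V(2,1) = exp(-r*dt) * [p*5.833911 + (1-p)*0.000000] = 2.728730
  V(2,2) = exp(-r*dt) * [p*0.000000 + (1-p)*0.000000] = 0.000000
  V(1,0) = exp(-r*dt) * [p*13.660857 + (1-p)*2.728730] = 7.839011
  V(1,1) = exp(-r*dt) * [p*2.728730 + (1-p)*0.000000] = 1.276325
  V(0,0) = exp(-r*dt) * [p*7.839011 + (1-p)*1.276325] = 4.344494

Answer: Price = V(0,0) = 4.3445


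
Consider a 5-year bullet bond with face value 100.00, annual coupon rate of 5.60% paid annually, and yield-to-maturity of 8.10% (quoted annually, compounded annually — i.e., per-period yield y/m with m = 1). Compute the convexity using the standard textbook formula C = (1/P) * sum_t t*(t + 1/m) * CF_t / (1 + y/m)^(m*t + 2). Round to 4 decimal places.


Answer: Convexity = 22.0529

Derivation:
Coupon per period c = face * coupon_rate / m = 5.600000
Periods per year m = 1; per-period yield y/m = 0.081000
Number of cashflows N = 5
Cashflows (t years, CF_t, discount factor 1/(1+y/m)^(m*t), PV):
  t = 1.0000: CF_t = 5.600000, DF = 0.925069, PV = 5.180389
  t = 2.0000: CF_t = 5.600000, DF = 0.855753, PV = 4.792219
  t = 3.0000: CF_t = 5.600000, DF = 0.791631, PV = 4.433135
  t = 4.0000: CF_t = 5.600000, DF = 0.732314, PV = 4.100957
  t = 5.0000: CF_t = 105.600000, DF = 0.677441, PV = 71.537778
Price P = sum_t PV_t = 90.044478
Convexity numerator sum_t t*(t + 1/m) * CF_t / (1+y/m)^(m*t + 2):
  t = 1.0000: term = 8.866270
  t = 2.0000: term = 24.605744
  t = 3.0000: term = 45.524041
  t = 4.0000: term = 70.188160
  t = 5.0000: term = 1836.560821
Convexity = (1/P) * sum = 1985.745035 / 90.044478 = 22.052935


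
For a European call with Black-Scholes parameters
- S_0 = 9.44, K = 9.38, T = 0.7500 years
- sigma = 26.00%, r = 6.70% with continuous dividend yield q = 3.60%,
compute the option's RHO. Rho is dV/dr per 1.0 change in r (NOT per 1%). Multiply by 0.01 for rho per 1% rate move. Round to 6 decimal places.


Answer: Rho = 3.395798

Derivation:
d1 = 0.2441579520; d2 = 0.0189913470
phi(d1) = 0.3872266548; exp(-qT) = 0.9733612415; exp(-rT) = 0.9509916469
N(d2) = 0.5075759959
Rho = K*T*exp(-rT)*N(d2) = 9.3800 * 0.7500 * 0.9509916469 * 0.5075759959 = 3.395798


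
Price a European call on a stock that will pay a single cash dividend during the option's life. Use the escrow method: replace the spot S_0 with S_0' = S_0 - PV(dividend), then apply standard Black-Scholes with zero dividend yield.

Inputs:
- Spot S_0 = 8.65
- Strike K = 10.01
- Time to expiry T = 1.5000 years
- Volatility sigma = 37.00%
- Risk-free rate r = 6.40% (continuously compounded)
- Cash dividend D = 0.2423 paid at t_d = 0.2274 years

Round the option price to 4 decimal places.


Answer: Price = 1.2504

Derivation:
PV(D) = D * exp(-r * t_d) = 0.2423 * 0.98555179 = 0.23879920
S_0' = S_0 - PV(D) = 8.6500 - 0.23879920 = 8.41120080
d1 = (ln(S_0'/K) + (r + sigma^2/2)*T) / (sigma*sqrt(T)) = 0.05440659
d2 = d1 - sigma*sqrt(T) = -0.39874901
exp(-rT) = 0.90846402
N(d1) = 0.52169439; N(d2) = 0.34503908
C = S_0' * N(d1) - K * exp(-rT) * N(d2) = 8.41120080 * 0.52169439 - 10.0100 * 0.90846402 * 0.34503908 = 1.2504


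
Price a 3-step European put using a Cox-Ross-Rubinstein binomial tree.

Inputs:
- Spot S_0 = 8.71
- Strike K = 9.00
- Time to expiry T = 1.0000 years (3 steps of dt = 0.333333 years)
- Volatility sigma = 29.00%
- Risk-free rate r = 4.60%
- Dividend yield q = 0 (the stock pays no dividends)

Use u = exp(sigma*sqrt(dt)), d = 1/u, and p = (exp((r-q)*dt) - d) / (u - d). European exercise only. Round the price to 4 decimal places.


Answer: Price = V(0,0) = 1.0140

Derivation:
dt = T/N = 0.333333
u = exp(sigma*sqrt(dt)) = 1.182264; d = 1/u = 0.845834
p = (exp((r-q)*dt) - d) / (u - d) = 0.504167
Discount per step: exp(-r*dt) = 0.984784
Stock lattice S(k, i) with i counting down-moves:
  k=0: S(0,0) = 8.7100
  k=1: S(1,0) = 10.2975; S(1,1) = 7.3672
  k=2: S(2,0) = 12.1744; S(2,1) = 8.7100; S(2,2) = 6.2314
  k=3: S(3,0) = 14.3934; S(3,1) = 10.2975; S(3,2) = 7.3672; S(3,3) = 5.2708
Terminal payoffs V(N, i) = max(K - S_T, 0):
  V(3,0) = 0.000000; V(3,1) = 0.000000; V(3,2) = 1.632782; V(3,3) = 3.729227
Backward induction: V(k, i) = exp(-r*dt) * [p * V(k+1, i) + (1-p) * V(k+1, i+1)].
  V(2,0) = exp(-r*dt) * [p*0.000000 + (1-p)*0.000000] = 0.000000
  V(2,1) = exp(-r*dt) * [p*0.000000 + (1-p)*1.632782] = 0.797267
  V(2,2) = exp(-r*dt) * [p*1.632782 + (1-p)*3.729227] = 2.631605
  V(1,0) = exp(-r*dt) * [p*0.000000 + (1-p)*0.797267] = 0.389296
  V(1,1) = exp(-r*dt) * [p*0.797267 + (1-p)*2.631605] = 1.680821
  V(0,0) = exp(-r*dt) * [p*0.389296 + (1-p)*1.680821] = 1.014008


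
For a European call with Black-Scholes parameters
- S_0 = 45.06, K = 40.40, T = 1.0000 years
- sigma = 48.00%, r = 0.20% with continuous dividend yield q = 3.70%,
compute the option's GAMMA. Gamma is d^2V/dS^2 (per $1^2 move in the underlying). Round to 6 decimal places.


Answer: Gamma = 0.016444

Derivation:
d1 = 0.3945107292; d2 = -0.0854892708
phi(d1) = 0.3690740820; exp(-qT) = 0.9636761353; exp(-rT) = 0.9980019987
Gamma = exp(-qT) * phi(d1) / (S * sigma * sqrt(T)) = 0.9636761353 * 0.3690740820 / (45.0600 * 0.4800 * 1.0000000000) = 0.016444


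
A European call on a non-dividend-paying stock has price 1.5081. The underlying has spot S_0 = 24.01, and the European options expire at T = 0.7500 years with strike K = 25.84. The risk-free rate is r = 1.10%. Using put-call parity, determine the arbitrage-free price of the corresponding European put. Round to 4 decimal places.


Answer: Put price = 3.1258

Derivation:
Put-call parity: C - P = S_0 * exp(-qT) - K * exp(-rT).
S_0 * exp(-qT) = 24.0100 * 1.00000000 = 24.01000000
K * exp(-rT) = 25.8400 * 0.99178394 = 25.62769695
P = C - S*exp(-qT) + K*exp(-rT)
P = 1.5081 - 24.01000000 + 25.62769695 = 3.1258


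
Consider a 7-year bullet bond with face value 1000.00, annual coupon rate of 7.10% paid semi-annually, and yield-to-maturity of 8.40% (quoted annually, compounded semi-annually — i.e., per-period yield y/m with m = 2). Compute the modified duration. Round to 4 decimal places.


Answer: Modified duration = 5.3530

Derivation:
Coupon per period c = face * coupon_rate / m = 35.500000
Periods per year m = 2; per-period yield y/m = 0.042000
Number of cashflows N = 14
Cashflows (t years, CF_t, discount factor 1/(1+y/m)^(m*t), PV):
  t = 0.5000: CF_t = 35.500000, DF = 0.959693, PV = 34.069098
  t = 1.0000: CF_t = 35.500000, DF = 0.921010, PV = 32.695871
  t = 1.5000: CF_t = 35.500000, DF = 0.883887, PV = 31.377995
  t = 2.0000: CF_t = 35.500000, DF = 0.848260, PV = 30.113239
  t = 2.5000: CF_t = 35.500000, DF = 0.814069, PV = 28.899462
  t = 3.0000: CF_t = 35.500000, DF = 0.781257, PV = 27.734608
  t = 3.5000: CF_t = 35.500000, DF = 0.749766, PV = 26.616707
  t = 4.0000: CF_t = 35.500000, DF = 0.719545, PV = 25.543864
  t = 4.5000: CF_t = 35.500000, DF = 0.690543, PV = 24.514265
  t = 5.0000: CF_t = 35.500000, DF = 0.662709, PV = 23.526166
  t = 5.5000: CF_t = 35.500000, DF = 0.635997, PV = 22.577895
  t = 6.0000: CF_t = 35.500000, DF = 0.610362, PV = 21.667845
  t = 6.5000: CF_t = 35.500000, DF = 0.585760, PV = 20.794477
  t = 7.0000: CF_t = 1035.500000, DF = 0.562150, PV = 582.105949
Price P = sum_t PV_t = 932.237444
First compute Macaulay numerator sum_t t * PV_t:
  t * PV_t at t = 0.5000: 17.034549
  t * PV_t at t = 1.0000: 32.695871
  t * PV_t at t = 1.5000: 47.066993
  t * PV_t at t = 2.0000: 60.226479
  t * PV_t at t = 2.5000: 72.248655
  t * PV_t at t = 3.0000: 83.203825
  t * PV_t at t = 3.5000: 93.158474
  t * PV_t at t = 4.0000: 102.175458
  t * PV_t at t = 4.5000: 110.314194
  t * PV_t at t = 5.0000: 117.630832
  t * PV_t at t = 5.5000: 124.178421
  t * PV_t at t = 6.0000: 130.007072
  t * PV_t at t = 6.5000: 135.164102
  t * PV_t at t = 7.0000: 4074.741643
Macaulay duration D = 5199.846568 / 932.237444 = 5.577813
Modified duration = D / (1 + y/m) = 5.577813 / (1 + 0.042000) = 5.352988


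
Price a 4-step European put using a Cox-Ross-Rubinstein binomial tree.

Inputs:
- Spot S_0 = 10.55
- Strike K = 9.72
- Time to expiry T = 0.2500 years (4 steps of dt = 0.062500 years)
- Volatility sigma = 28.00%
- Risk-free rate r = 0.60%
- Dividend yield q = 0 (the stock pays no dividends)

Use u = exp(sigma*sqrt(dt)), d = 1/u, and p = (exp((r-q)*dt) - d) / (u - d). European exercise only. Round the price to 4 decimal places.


dt = T/N = 0.062500
u = exp(sigma*sqrt(dt)) = 1.072508; d = 1/u = 0.932394
p = (exp((r-q)*dt) - d) / (u - d) = 0.485184
Discount per step: exp(-r*dt) = 0.999625
Stock lattice S(k, i) with i counting down-moves:
  k=0: S(0,0) = 10.5500
  k=1: S(1,0) = 11.3150; S(1,1) = 9.8368
  k=2: S(2,0) = 12.1354; S(2,1) = 10.5500; S(2,2) = 9.1717
  k=3: S(3,0) = 13.0153; S(3,1) = 11.3150; S(3,2) = 9.8368; S(3,3) = 8.5517
  k=4: S(4,0) = 13.9590; S(4,1) = 12.1354; S(4,2) = 10.5500; S(4,3) = 9.1717; S(4,4) = 7.9735
Terminal payoffs V(N, i) = max(K - S_T, 0):
  V(4,0) = 0.000000; V(4,1) = 0.000000; V(4,2) = 0.000000; V(4,3) = 0.548271; V(4,4) = 1.746482
Backward induction: V(k, i) = exp(-r*dt) * [p * V(k+1, i) + (1-p) * V(k+1, i+1)].
  V(3,0) = exp(-r*dt) * [p*0.000000 + (1-p)*0.000000] = 0.000000
  V(3,1) = exp(-r*dt) * [p*0.000000 + (1-p)*0.000000] = 0.000000
  V(3,2) = exp(-r*dt) * [p*0.000000 + (1-p)*0.548271] = 0.282153
  V(3,3) = exp(-r*dt) * [p*0.548271 + (1-p)*1.746482] = 1.164692
  V(2,0) = exp(-r*dt) * [p*0.000000 + (1-p)*0.000000] = 0.000000
  V(2,1) = exp(-r*dt) * [p*0.000000 + (1-p)*0.282153] = 0.145202
  V(2,2) = exp(-r*dt) * [p*0.282153 + (1-p)*1.164692] = 0.736222
  V(1,0) = exp(-r*dt) * [p*0.000000 + (1-p)*0.145202] = 0.074724
  V(1,1) = exp(-r*dt) * [p*0.145202 + (1-p)*0.736222] = 0.449300
  V(0,0) = exp(-r*dt) * [p*0.074724 + (1-p)*0.449300] = 0.267462

Answer: Price = V(0,0) = 0.2675


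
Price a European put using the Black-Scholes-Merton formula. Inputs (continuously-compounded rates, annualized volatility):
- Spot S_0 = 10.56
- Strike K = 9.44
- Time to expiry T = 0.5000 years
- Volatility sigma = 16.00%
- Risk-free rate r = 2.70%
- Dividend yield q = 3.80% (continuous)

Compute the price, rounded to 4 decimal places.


d1 = (ln(S/K) + (r - q + 0.5*sigma^2) * T) / (sigma * sqrt(T)) = 0.99894122
d2 = d1 - sigma * sqrt(T) = 0.88580414
exp(-rT) = 0.98659072; exp(-qT) = 0.98117936
P = K * exp(-rT) * N(-d2) - S_0 * exp(-qT) * N(-d1)
N(-d1) = 0.15891158; N(-d2) = 0.18786154
P = 9.4400 * 0.98659072 * 0.18786154 - 10.5600 * 0.98117936 * 0.15891158 = 0.1031

Answer: Price = 0.1031


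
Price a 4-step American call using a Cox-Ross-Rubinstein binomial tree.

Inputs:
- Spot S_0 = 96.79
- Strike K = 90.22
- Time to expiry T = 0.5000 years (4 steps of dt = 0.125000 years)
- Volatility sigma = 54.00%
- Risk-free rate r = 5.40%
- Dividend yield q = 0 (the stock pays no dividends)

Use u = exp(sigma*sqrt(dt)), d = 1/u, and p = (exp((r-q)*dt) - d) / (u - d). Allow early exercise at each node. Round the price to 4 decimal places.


Answer: Price = V(0,0) = 19.0159

Derivation:
dt = T/N = 0.125000
u = exp(sigma*sqrt(dt)) = 1.210361; d = 1/u = 0.826200
p = (exp((r-q)*dt) - d) / (u - d) = 0.470045
Discount per step: exp(-r*dt) = 0.993273
Stock lattice S(k, i) with i counting down-moves:
  k=0: S(0,0) = 96.7900
  k=1: S(1,0) = 117.1509; S(1,1) = 79.9679
  k=2: S(2,0) = 141.7949; S(2,1) = 96.7900; S(2,2) = 66.0694
  k=3: S(3,0) = 171.6230; S(3,1) = 117.1509; S(3,2) = 79.9679; S(3,3) = 54.5865
  k=4: S(4,0) = 207.7258; S(4,1) = 141.7949; S(4,2) = 96.7900; S(4,3) = 66.0694; S(4,4) = 45.0994
Terminal payoffs V(N, i) = max(S_T - K, 0):
  V(4,0) = 117.505814; V(4,1) = 51.574857; V(4,2) = 6.570000; V(4,3) = 0.000000; V(4,4) = 0.000000
Backward induction: V(k, i) = exp(-r*dt) * [p * V(k+1, i) + (1-p) * V(k+1, i+1)]; then take max(V_cont, immediate exercise) for American.
  V(3,0) = exp(-r*dt) * [p*117.505814 + (1-p)*51.574857] = 82.009928; exercise = 81.402994; V(3,0) = max -> 82.009928
  V(3,1) = exp(-r*dt) * [p*51.574857 + (1-p)*6.570000] = 27.537795; exercise = 26.930861; V(3,1) = max -> 27.537795
  V(3,2) = exp(-r*dt) * [p*6.570000 + (1-p)*0.000000] = 3.067420; exercise = 0.000000; V(3,2) = max -> 3.067420
  V(3,3) = exp(-r*dt) * [p*0.000000 + (1-p)*0.000000] = 0.000000; exercise = 0.000000; V(3,3) = max -> 0.000000
  V(2,0) = exp(-r*dt) * [p*82.009928 + (1-p)*27.537795] = 52.784643; exercise = 51.574857; V(2,0) = max -> 52.784643
  V(2,1) = exp(-r*dt) * [p*27.537795 + (1-p)*3.067420] = 14.471582; exercise = 6.570000; V(2,1) = max -> 14.471582
  V(2,2) = exp(-r*dt) * [p*3.067420 + (1-p)*0.000000] = 1.432126; exercise = 0.000000; V(2,2) = max -> 1.432126
  V(1,0) = exp(-r*dt) * [p*52.784643 + (1-p)*14.471582] = 32.261936; exercise = 26.930861; V(1,0) = max -> 32.261936
  V(1,1) = exp(-r*dt) * [p*14.471582 + (1-p)*1.432126] = 7.510389; exercise = 0.000000; V(1,1) = max -> 7.510389
  V(0,0) = exp(-r*dt) * [p*32.261936 + (1-p)*7.510389] = 19.015936; exercise = 6.570000; V(0,0) = max -> 19.015936


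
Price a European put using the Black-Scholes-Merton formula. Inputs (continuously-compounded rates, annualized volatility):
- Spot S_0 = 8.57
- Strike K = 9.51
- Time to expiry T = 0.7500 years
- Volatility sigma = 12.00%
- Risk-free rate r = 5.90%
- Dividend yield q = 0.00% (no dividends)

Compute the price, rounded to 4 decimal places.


d1 = (ln(S/K) + (r - q + 0.5*sigma^2) * T) / (sigma * sqrt(T)) = -0.52371581
d2 = d1 - sigma * sqrt(T) = -0.62763886
exp(-rT) = 0.95671475; exp(-qT) = 1.00000000
P = K * exp(-rT) * N(-d2) - S_0 * exp(-qT) * N(-d1)
N(-d1) = 0.69976189; N(-d2) = 0.73487973
P = 9.5100 * 0.95671475 * 0.73487973 - 8.5700 * 1.00000000 * 0.69976189 = 0.6892

Answer: Price = 0.6892


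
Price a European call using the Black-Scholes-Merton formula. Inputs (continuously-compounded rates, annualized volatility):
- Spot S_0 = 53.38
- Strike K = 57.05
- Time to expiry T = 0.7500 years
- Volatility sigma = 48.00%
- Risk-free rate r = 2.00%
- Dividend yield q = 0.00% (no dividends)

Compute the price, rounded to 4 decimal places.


d1 = (ln(S/K) + (r - q + 0.5*sigma^2) * T) / (sigma * sqrt(T)) = 0.08397576
d2 = d1 - sigma * sqrt(T) = -0.33171643
exp(-rT) = 0.98511194; exp(-qT) = 1.00000000
C = S_0 * exp(-qT) * N(d1) - K * exp(-rT) * N(d2)
N(d1) = 0.53346215; N(d2) = 0.37005169
C = 53.3800 * 1.00000000 * 0.53346215 - 57.0500 * 0.98511194 * 0.37005169 = 7.6791

Answer: Price = 7.6791


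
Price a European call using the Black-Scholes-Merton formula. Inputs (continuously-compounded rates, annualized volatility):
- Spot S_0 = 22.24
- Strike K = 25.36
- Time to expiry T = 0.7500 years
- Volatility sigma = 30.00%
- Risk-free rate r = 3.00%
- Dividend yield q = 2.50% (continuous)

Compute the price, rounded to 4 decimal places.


d1 = (ln(S/K) + (r - q + 0.5*sigma^2) * T) / (sigma * sqrt(T)) = -0.36096193
d2 = d1 - sigma * sqrt(T) = -0.62076955
exp(-rT) = 0.97775124; exp(-qT) = 0.98142469
C = S_0 * exp(-qT) * N(d1) - K * exp(-rT) * N(d2)
N(d1) = 0.35906395; N(d2) = 0.26737563
C = 22.2400 * 0.98142469 * 0.35906395 - 25.3600 * 0.97775124 * 0.26737563 = 1.2075

Answer: Price = 1.2075


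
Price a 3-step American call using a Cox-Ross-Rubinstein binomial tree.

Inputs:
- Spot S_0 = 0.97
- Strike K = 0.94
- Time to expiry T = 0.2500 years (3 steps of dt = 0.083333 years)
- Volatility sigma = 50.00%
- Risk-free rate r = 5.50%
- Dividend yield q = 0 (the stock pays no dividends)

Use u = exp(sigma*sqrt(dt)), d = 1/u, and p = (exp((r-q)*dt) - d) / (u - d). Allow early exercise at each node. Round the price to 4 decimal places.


dt = T/N = 0.083333
u = exp(sigma*sqrt(dt)) = 1.155274; d = 1/u = 0.865596
p = (exp((r-q)*dt) - d) / (u - d) = 0.479837
Discount per step: exp(-r*dt) = 0.995427
Stock lattice S(k, i) with i counting down-moves:
  k=0: S(0,0) = 0.9700
  k=1: S(1,0) = 1.1206; S(1,1) = 0.8396
  k=2: S(2,0) = 1.2946; S(2,1) = 0.9700; S(2,2) = 0.7268
  k=3: S(3,0) = 1.4956; S(3,1) = 1.1206; S(3,2) = 0.8396; S(3,3) = 0.6291
Terminal payoffs V(N, i) = max(S_T - K, 0):
  V(3,0) = 0.555639; V(3,1) = 0.180616; V(3,2) = 0.000000; V(3,3) = 0.000000
Backward induction: V(k, i) = exp(-r*dt) * [p * V(k+1, i) + (1-p) * V(k+1, i+1)]; then take max(V_cont, immediate exercise) for American.
  V(2,0) = exp(-r*dt) * [p*0.555639 + (1-p)*0.180616] = 0.358917; exercise = 0.354618; V(2,0) = max -> 0.358917
  V(2,1) = exp(-r*dt) * [p*0.180616 + (1-p)*0.000000] = 0.086270; exercise = 0.030000; V(2,1) = max -> 0.086270
  V(2,2) = exp(-r*dt) * [p*0.000000 + (1-p)*0.000000] = 0.000000; exercise = 0.000000; V(2,2) = max -> 0.000000
  V(1,0) = exp(-r*dt) * [p*0.358917 + (1-p)*0.086270] = 0.216103; exercise = 0.180616; V(1,0) = max -> 0.216103
  V(1,1) = exp(-r*dt) * [p*0.086270 + (1-p)*0.000000] = 0.041206; exercise = 0.000000; V(1,1) = max -> 0.041206
  V(0,0) = exp(-r*dt) * [p*0.216103 + (1-p)*0.041206] = 0.124556; exercise = 0.030000; V(0,0) = max -> 0.124556

Answer: Price = V(0,0) = 0.1246


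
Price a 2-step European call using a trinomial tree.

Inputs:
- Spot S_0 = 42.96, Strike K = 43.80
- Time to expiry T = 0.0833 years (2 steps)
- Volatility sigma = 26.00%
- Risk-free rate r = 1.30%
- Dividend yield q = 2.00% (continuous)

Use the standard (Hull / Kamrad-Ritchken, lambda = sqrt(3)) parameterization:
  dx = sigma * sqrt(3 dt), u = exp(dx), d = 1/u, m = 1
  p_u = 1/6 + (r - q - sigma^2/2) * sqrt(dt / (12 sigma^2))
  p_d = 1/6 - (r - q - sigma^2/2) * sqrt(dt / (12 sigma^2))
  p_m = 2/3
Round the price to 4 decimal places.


dt = T/N = 0.041650; dx = sigma*sqrt(3*dt) = 0.091905
u = exp(dx) = 1.096261; d = 1/u = 0.912191
p_u = 0.157422, p_m = 0.666667, p_d = 0.175912
Discount per step: exp(-r*dt) = 0.999459
Stock lattice S(k, j) with j the centered position index:
  k=0: S(0,+0) = 42.9600
  k=1: S(1,-1) = 39.1877; S(1,+0) = 42.9600; S(1,+1) = 47.0954
  k=2: S(2,-2) = 35.7467; S(2,-1) = 39.1877; S(2,+0) = 42.9600; S(2,+1) = 47.0954; S(2,+2) = 51.6288
Terminal payoffs V(N, j) = max(S_T - K, 0):
  V(2,-2) = 0.000000; V(2,-1) = 0.000000; V(2,+0) = 0.000000; V(2,+1) = 3.295382; V(2,+2) = 7.828840
Backward induction: V(k, j) = exp(-r*dt) * [p_u * V(k+1, j+1) + p_m * V(k+1, j) + p_d * V(k+1, j-1)]
  V(1,-1) = exp(-r*dt) * [p_u*0.000000 + p_m*0.000000 + p_d*0.000000] = 0.000000
  V(1,+0) = exp(-r*dt) * [p_u*3.295382 + p_m*0.000000 + p_d*0.000000] = 0.518484
  V(1,+1) = exp(-r*dt) * [p_u*7.828840 + p_m*3.295382 + p_d*0.000000] = 3.427495
  V(0,+0) = exp(-r*dt) * [p_u*3.427495 + p_m*0.518484 + p_d*0.000000] = 0.884739

Answer: Price = V(0,0) = 0.8847


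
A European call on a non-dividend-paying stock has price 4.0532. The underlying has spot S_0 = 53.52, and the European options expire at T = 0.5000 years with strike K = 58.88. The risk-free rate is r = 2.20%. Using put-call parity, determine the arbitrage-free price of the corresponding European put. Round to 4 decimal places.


Answer: Put price = 8.7691

Derivation:
Put-call parity: C - P = S_0 * exp(-qT) - K * exp(-rT).
S_0 * exp(-qT) = 53.5200 * 1.00000000 = 53.52000000
K * exp(-rT) = 58.8800 * 0.98906028 = 58.23586921
P = C - S*exp(-qT) + K*exp(-rT)
P = 4.0532 - 53.52000000 + 58.23586921 = 8.7691


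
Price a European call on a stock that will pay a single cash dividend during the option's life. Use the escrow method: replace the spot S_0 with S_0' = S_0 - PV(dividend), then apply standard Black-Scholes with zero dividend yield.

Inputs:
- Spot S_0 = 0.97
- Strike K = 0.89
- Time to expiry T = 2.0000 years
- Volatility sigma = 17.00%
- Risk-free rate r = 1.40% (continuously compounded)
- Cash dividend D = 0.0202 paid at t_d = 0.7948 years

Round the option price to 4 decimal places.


PV(D) = D * exp(-r * t_d) = 0.0202 * 0.98893448 = 0.01997648
S_0' = S_0 - PV(D) = 0.9700 - 0.01997648 = 0.95002352
d1 = (ln(S_0'/K) + (r + sigma^2/2)*T) / (sigma*sqrt(T)) = 0.50814059
d2 = d1 - sigma*sqrt(T) = 0.26772428
exp(-rT) = 0.97238837
N(d1) = 0.69432262; N(d2) = 0.60554422
C = S_0' * N(d1) - K * exp(-rT) * N(d2) = 0.95002352 * 0.69432262 - 0.8900 * 0.97238837 * 0.60554422 = 0.1356

Answer: Price = 0.1356


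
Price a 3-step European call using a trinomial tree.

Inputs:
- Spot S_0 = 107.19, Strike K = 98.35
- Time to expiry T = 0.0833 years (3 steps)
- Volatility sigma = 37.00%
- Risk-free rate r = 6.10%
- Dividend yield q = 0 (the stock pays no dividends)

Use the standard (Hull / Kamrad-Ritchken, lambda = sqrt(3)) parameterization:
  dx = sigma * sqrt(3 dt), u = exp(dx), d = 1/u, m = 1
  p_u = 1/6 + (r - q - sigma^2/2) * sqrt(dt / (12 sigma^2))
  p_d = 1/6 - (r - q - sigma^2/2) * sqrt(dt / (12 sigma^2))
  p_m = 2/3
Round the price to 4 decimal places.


Answer: Price = V(0,0) = 10.5696

Derivation:
dt = T/N = 0.027767; dx = sigma*sqrt(3*dt) = 0.106788
u = exp(dx) = 1.112699; d = 1/u = 0.898716
p_u = 0.165698, p_m = 0.666667, p_d = 0.167635
Discount per step: exp(-r*dt) = 0.998308
Stock lattice S(k, j) with j the centered position index:
  k=0: S(0,+0) = 107.1900
  k=1: S(1,-1) = 96.3333; S(1,+0) = 107.1900; S(1,+1) = 119.2702
  k=2: S(2,-2) = 86.5763; S(2,-1) = 96.3333; S(2,+0) = 107.1900; S(2,+1) = 119.2702; S(2,+2) = 132.7118
  k=3: S(3,-3) = 77.8075; S(3,-2) = 86.5763; S(3,-1) = 96.3333; S(3,+0) = 107.1900; S(3,+1) = 119.2702; S(3,+2) = 132.7118; S(3,+3) = 147.6683
Terminal payoffs V(N, j) = max(S_T - K, 0):
  V(3,-3) = 0.000000; V(3,-2) = 0.000000; V(3,-1) = 0.000000; V(3,+0) = 8.840000; V(3,+1) = 20.920187; V(3,+2) = 34.361796; V(3,+3) = 49.318259
Backward induction: V(k, j) = exp(-r*dt) * [p_u * V(k+1, j+1) + p_m * V(k+1, j) + p_d * V(k+1, j-1)]
  V(2,-2) = exp(-r*dt) * [p_u*0.000000 + p_m*0.000000 + p_d*0.000000] = 0.000000
  V(2,-1) = exp(-r*dt) * [p_u*8.840000 + p_m*0.000000 + p_d*0.000000] = 1.462292
  V(2,+0) = exp(-r*dt) * [p_u*20.920187 + p_m*8.840000 + p_d*0.000000] = 9.343929
  V(2,+1) = exp(-r*dt) * [p_u*34.361796 + p_m*20.920187 + p_d*8.840000] = 21.086625
  V(2,+2) = exp(-r*dt) * [p_u*49.318259 + p_m*34.361796 + p_d*20.920187] = 34.528234
  V(1,-1) = exp(-r*dt) * [p_u*9.343929 + p_m*1.462292 + p_d*0.000000] = 2.518863
  V(1,+0) = exp(-r*dt) * [p_u*21.086625 + p_m*9.343929 + p_d*1.462292] = 9.951562
  V(1,+1) = exp(-r*dt) * [p_u*34.528234 + p_m*21.086625 + p_d*9.343929] = 21.309261
  V(0,+0) = exp(-r*dt) * [p_u*21.309261 + p_m*9.951562 + p_d*2.518863] = 10.569611


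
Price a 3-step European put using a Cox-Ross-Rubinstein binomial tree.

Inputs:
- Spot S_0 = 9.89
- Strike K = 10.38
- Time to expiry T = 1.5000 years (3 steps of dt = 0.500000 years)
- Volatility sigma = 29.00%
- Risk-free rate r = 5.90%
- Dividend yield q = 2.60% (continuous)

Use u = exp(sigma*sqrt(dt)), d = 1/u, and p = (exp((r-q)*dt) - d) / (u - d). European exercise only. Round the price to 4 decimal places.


dt = T/N = 0.500000
u = exp(sigma*sqrt(dt)) = 1.227600; d = 1/u = 0.814598
p = (exp((r-q)*dt) - d) / (u - d) = 0.489196
Discount per step: exp(-r*dt) = 0.970931
Stock lattice S(k, i) with i counting down-moves:
  k=0: S(0,0) = 9.8900
  k=1: S(1,0) = 12.1410; S(1,1) = 8.0564
  k=2: S(2,0) = 14.9042; S(2,1) = 9.8900; S(2,2) = 6.5627
  k=3: S(3,0) = 18.2964; S(3,1) = 12.1410; S(3,2) = 8.0564; S(3,3) = 5.3460
Terminal payoffs V(N, i) = max(K - S_T, 0):
  V(3,0) = 0.000000; V(3,1) = 0.000000; V(3,2) = 2.323629; V(3,3) = 5.034039
Backward induction: V(k, i) = exp(-r*dt) * [p * V(k+1, i) + (1-p) * V(k+1, i+1)].
  V(2,0) = exp(-r*dt) * [p*0.000000 + (1-p)*0.000000] = 0.000000
  V(2,1) = exp(-r*dt) * [p*0.000000 + (1-p)*2.323629] = 1.152415
  V(2,2) = exp(-r*dt) * [p*2.323629 + (1-p)*5.034039] = 3.600325
  V(1,0) = exp(-r*dt) * [p*0.000000 + (1-p)*1.152415] = 0.571546
  V(1,1) = exp(-r*dt) * [p*1.152415 + (1-p)*3.600325] = 2.332969
  V(0,0) = exp(-r*dt) * [p*0.571546 + (1-p)*2.332969] = 1.428518

Answer: Price = V(0,0) = 1.4285


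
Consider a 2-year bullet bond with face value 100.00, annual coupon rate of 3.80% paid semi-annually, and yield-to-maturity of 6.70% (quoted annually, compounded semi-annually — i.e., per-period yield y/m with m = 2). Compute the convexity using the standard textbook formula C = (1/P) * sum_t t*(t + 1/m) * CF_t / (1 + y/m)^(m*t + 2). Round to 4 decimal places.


Coupon per period c = face * coupon_rate / m = 1.900000
Periods per year m = 2; per-period yield y/m = 0.033500
Number of cashflows N = 4
Cashflows (t years, CF_t, discount factor 1/(1+y/m)^(m*t), PV):
  t = 0.5000: CF_t = 1.900000, DF = 0.967586, PV = 1.838413
  t = 1.0000: CF_t = 1.900000, DF = 0.936222, PV = 1.778823
  t = 1.5000: CF_t = 1.900000, DF = 0.905876, PV = 1.721164
  t = 2.0000: CF_t = 101.900000, DF = 0.876512, PV = 89.316616
Price P = sum_t PV_t = 94.655015
Convexity numerator sum_t t*(t + 1/m) * CF_t / (1+y/m)^(m*t + 2):
  t = 0.5000: term = 0.860582
  t = 1.0000: term = 2.498060
  t = 1.5000: term = 4.834176
  t = 2.0000: term = 418.101093
Convexity = (1/P) * sum = 426.293911 / 94.655015 = 4.503659

Answer: Convexity = 4.5037


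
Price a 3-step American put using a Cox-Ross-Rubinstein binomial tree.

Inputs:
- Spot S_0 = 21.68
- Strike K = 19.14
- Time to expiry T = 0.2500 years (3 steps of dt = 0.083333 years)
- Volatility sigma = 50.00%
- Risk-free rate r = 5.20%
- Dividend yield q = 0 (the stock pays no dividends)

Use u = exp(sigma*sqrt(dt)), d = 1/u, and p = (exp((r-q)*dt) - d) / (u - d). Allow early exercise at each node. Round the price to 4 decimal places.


dt = T/N = 0.083333
u = exp(sigma*sqrt(dt)) = 1.155274; d = 1/u = 0.865596
p = (exp((r-q)*dt) - d) / (u - d) = 0.478970
Discount per step: exp(-r*dt) = 0.995676
Stock lattice S(k, i) with i counting down-moves:
  k=0: S(0,0) = 21.6800
  k=1: S(1,0) = 25.0463; S(1,1) = 18.7661
  k=2: S(2,0) = 28.9354; S(2,1) = 21.6800; S(2,2) = 16.2439
  k=3: S(3,0) = 33.4283; S(3,1) = 25.0463; S(3,2) = 18.7661; S(3,3) = 14.0606
Terminal payoffs V(N, i) = max(K - S_T, 0):
  V(3,0) = 0.000000; V(3,1) = 0.000000; V(3,2) = 0.373890; V(3,3) = 5.079387
Backward induction: V(k, i) = exp(-r*dt) * [p * V(k+1, i) + (1-p) * V(k+1, i+1)]; then take max(V_cont, immediate exercise) for American.
  V(2,0) = exp(-r*dt) * [p*0.000000 + (1-p)*0.000000] = 0.000000; exercise = 0.000000; V(2,0) = max -> 0.000000
  V(2,1) = exp(-r*dt) * [p*0.000000 + (1-p)*0.373890] = 0.193965; exercise = 0.000000; V(2,1) = max -> 0.193965
  V(2,2) = exp(-r*dt) * [p*0.373890 + (1-p)*5.079387] = 2.813379; exercise = 2.896139; V(2,2) = max -> 2.896139
  V(1,0) = exp(-r*dt) * [p*0.000000 + (1-p)*0.193965] = 0.100625; exercise = 0.000000; V(1,0) = max -> 0.100625
  V(1,1) = exp(-r*dt) * [p*0.193965 + (1-p)*2.896139] = 1.594953; exercise = 0.373890; V(1,1) = max -> 1.594953
  V(0,0) = exp(-r*dt) * [p*0.100625 + (1-p)*1.594953] = 0.875414; exercise = 0.000000; V(0,0) = max -> 0.875414

Answer: Price = V(0,0) = 0.8754


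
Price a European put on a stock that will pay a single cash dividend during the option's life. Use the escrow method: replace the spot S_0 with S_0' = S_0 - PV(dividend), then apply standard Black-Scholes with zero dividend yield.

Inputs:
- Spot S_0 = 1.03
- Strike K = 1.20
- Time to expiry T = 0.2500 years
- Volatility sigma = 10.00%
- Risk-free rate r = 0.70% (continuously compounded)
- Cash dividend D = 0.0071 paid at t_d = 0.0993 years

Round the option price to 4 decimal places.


PV(D) = D * exp(-r * t_d) = 0.0071 * 0.99930514 = 0.00709507
S_0' = S_0 - PV(D) = 1.0300 - 0.00709507 = 1.02290493
d1 = (ln(S_0'/K) + (r + sigma^2/2)*T) / (sigma*sqrt(T)) = -3.13350007
d2 = d1 - sigma*sqrt(T) = -3.18350007
exp(-rT) = 0.99825153
N(-d1) = 0.99913633; N(-d2) = 0.99927247
P = K * exp(-rT) * N(-d2) - S_0' * N(-d1) = 1.2000 * 0.99825153 * 0.99927247 - 1.02290493 * 0.99913633 = 0.1750

Answer: Price = 0.1750


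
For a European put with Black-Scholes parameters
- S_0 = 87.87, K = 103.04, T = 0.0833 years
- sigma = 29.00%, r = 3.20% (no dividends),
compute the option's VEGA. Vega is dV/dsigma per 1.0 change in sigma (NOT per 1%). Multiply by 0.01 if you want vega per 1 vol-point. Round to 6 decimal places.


Answer: Vega = 1.899402

Derivation:
d1 = -1.8290584954; d2 = -1.9127575396
phi(d1) = 0.0748951590; exp(-qT) = 1.0000000000; exp(-rT) = 0.9973379496
Vega = S * exp(-qT) * phi(d1) * sqrt(T) = 87.8700 * 1.0000000000 * 0.0748951590 * 0.2886173938 = 1.899402


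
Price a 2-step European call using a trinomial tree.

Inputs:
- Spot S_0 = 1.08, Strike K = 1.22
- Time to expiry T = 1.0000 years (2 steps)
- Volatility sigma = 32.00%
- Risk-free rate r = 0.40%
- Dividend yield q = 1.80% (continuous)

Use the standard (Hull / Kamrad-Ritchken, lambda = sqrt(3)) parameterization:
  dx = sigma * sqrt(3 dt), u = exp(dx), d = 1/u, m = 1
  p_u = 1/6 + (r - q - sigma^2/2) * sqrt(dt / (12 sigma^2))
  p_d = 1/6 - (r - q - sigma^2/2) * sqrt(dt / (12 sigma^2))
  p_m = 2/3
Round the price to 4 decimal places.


dt = T/N = 0.500000; dx = sigma*sqrt(3*dt) = 0.391918
u = exp(dx) = 1.479817; d = 1/u = 0.675759
p_u = 0.125076, p_m = 0.666667, p_d = 0.208257
Discount per step: exp(-r*dt) = 0.998002
Stock lattice S(k, j) with j the centered position index:
  k=0: S(0,+0) = 1.0800
  k=1: S(1,-1) = 0.7298; S(1,+0) = 1.0800; S(1,+1) = 1.5982
  k=2: S(2,-2) = 0.4932; S(2,-1) = 0.7298; S(2,+0) = 1.0800; S(2,+1) = 1.5982; S(2,+2) = 2.3650
Terminal payoffs V(N, j) = max(S_T - K, 0):
  V(2,-2) = 0.000000; V(2,-1) = 0.000000; V(2,+0) = 0.000000; V(2,+1) = 0.378202; V(2,+2) = 1.145047
Backward induction: V(k, j) = exp(-r*dt) * [p_u * V(k+1, j+1) + p_m * V(k+1, j) + p_d * V(k+1, j-1)]
  V(1,-1) = exp(-r*dt) * [p_u*0.000000 + p_m*0.000000 + p_d*0.000000] = 0.000000
  V(1,+0) = exp(-r*dt) * [p_u*0.378202 + p_m*0.000000 + p_d*0.000000] = 0.047210
  V(1,+1) = exp(-r*dt) * [p_u*1.145047 + p_m*0.378202 + p_d*0.000000] = 0.394563
  V(0,+0) = exp(-r*dt) * [p_u*0.394563 + p_m*0.047210 + p_d*0.000000] = 0.080662

Answer: Price = V(0,0) = 0.0807


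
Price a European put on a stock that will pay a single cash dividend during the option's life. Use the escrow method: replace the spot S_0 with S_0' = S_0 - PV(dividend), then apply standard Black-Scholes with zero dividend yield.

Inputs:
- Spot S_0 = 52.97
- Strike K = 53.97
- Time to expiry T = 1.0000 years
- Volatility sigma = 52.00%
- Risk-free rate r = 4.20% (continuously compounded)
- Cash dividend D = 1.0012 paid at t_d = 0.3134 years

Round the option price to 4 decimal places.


PV(D) = D * exp(-r * t_d) = 1.0012 * 0.98692345 = 0.98810776
S_0' = S_0 - PV(D) = 52.9700 - 0.98810776 = 51.98189224
d1 = (ln(S_0'/K) + (r + sigma^2/2)*T) / (sigma*sqrt(T)) = 0.26859057
d2 = d1 - sigma*sqrt(T) = -0.25140943
exp(-rT) = 0.95886978
N(-d1) = 0.39412239; N(-d2) = 0.59925121
P = K * exp(-rT) * N(-d2) - S_0' * N(-d1) = 53.9700 * 0.95886978 * 0.59925121 - 51.98189224 * 0.39412239 = 10.5241

Answer: Price = 10.5241


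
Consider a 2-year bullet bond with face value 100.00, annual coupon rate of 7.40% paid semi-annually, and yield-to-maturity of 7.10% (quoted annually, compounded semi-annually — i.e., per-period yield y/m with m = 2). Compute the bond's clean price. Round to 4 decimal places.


Answer: Price = 100.5503

Derivation:
Coupon per period c = face * coupon_rate / m = 3.700000
Periods per year m = 2; per-period yield y/m = 0.035500
Number of cashflows N = 4
Cashflows (t years, CF_t, discount factor 1/(1+y/m)^(m*t), PV):
  t = 0.5000: CF_t = 3.700000, DF = 0.965717, PV = 3.573153
  t = 1.0000: CF_t = 3.700000, DF = 0.932609, PV = 3.450655
  t = 1.5000: CF_t = 3.700000, DF = 0.900637, PV = 3.332356
  t = 2.0000: CF_t = 103.700000, DF = 0.869760, PV = 90.194144
Price P = sum_t PV_t = 100.550309


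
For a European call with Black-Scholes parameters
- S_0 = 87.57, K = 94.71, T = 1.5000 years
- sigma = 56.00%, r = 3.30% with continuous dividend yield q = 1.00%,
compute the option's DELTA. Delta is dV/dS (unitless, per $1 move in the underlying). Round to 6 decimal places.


Answer: Delta = 0.600778

Derivation:
d1 = 0.2789485951; d2 = -0.4069085329
phi(d1) = 0.3837190278; exp(-qT) = 0.9851119396; exp(-rT) = 0.9517051581
N(d1) = 0.6098578627
Delta = exp(-qT) * N(d1) = 0.9851119396 * 0.6098578627 = 0.600778


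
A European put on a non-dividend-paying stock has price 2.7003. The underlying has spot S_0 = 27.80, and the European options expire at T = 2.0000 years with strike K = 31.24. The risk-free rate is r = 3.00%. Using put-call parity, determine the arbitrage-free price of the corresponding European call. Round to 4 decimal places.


Put-call parity: C - P = S_0 * exp(-qT) - K * exp(-rT).
S_0 * exp(-qT) = 27.8000 * 1.00000000 = 27.80000000
K * exp(-rT) = 31.2400 * 0.94176453 = 29.42072403
C = P + S*exp(-qT) - K*exp(-rT)
C = 2.7003 + 27.80000000 - 29.42072403 = 1.0796

Answer: Call price = 1.0796


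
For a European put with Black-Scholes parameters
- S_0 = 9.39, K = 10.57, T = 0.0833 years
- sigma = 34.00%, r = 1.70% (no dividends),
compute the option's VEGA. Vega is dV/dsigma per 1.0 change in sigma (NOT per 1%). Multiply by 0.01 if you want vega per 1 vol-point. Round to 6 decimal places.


Answer: Vega = 0.562732

Derivation:
d1 = -1.1428081633; d2 = -1.2409380772
phi(d1) = 0.2076411806; exp(-qT) = 1.0000000000; exp(-rT) = 0.9985849022
Vega = S * exp(-qT) * phi(d1) * sqrt(T) = 9.3900 * 1.0000000000 * 0.2076411806 * 0.2886173938 = 0.562732
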